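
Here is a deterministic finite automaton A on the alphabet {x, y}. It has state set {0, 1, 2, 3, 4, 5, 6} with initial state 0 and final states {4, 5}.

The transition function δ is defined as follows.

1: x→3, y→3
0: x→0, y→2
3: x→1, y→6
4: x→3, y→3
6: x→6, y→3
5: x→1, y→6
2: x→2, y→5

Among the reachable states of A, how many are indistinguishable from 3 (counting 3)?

3

States {4} cannot be reached from the start state, so discard them.
P0 = {5} | {0,1,2,3,6}.
Split {0,1,2,3,6} by δ(·,y) → {0,1,3,6} and {2}.
Refine {0,1,3,6} on symbol y: members go to different blocks, giving {1,3,6} and {0}.
The partition is now stable with 4 blocks: {5} | {1,3,6} | {2} | {0}.
The equivalence class containing 3 is {1,3,6}, of size 3.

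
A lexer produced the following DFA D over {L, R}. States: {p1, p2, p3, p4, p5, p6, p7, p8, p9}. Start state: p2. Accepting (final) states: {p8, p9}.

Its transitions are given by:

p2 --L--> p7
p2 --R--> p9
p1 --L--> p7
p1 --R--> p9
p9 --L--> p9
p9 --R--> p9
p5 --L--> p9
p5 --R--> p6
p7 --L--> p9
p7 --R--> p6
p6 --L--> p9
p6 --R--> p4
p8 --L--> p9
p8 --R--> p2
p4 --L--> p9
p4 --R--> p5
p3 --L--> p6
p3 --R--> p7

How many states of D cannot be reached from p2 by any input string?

3

Starting at p2 and following transitions, the reachable set is {p2, p4, p5, p6, p7, p9}. That leaves p1, p3, p8 unreachable — 3 in total.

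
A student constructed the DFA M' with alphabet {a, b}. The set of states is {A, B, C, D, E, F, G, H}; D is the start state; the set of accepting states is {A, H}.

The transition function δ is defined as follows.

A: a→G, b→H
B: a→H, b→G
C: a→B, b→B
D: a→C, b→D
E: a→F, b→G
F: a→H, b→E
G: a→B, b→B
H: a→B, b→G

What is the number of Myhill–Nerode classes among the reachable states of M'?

States {A,E,F} cannot be reached from the start state, so discard them.
Initial partition by acceptance: {H} | {B,C,D,G}.
Split {B,C,D,G} by δ(·,a) → {C,D,G} and {B}.
On input a, block {C,D,G} splits into {C,G} and {D}.
Stable partition: {H} | {C,G} | {B} | {D} — 4 equivalence classes.

4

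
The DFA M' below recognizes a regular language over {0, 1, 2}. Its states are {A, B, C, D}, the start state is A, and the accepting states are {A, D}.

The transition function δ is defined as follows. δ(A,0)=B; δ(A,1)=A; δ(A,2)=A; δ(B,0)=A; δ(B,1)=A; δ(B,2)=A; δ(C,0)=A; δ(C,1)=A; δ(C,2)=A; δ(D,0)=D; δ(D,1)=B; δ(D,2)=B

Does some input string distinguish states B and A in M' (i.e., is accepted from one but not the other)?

States {C,D} cannot be reached from the start state, so discard them.
Initial partition by acceptance: {A} | {B}.
No further refinement is possible. Final partition (2 blocks): {A} | {B}.
B and A end up in different blocks, so they are distinguishable. For instance, the string 'ε' is accepted from only A.

Yes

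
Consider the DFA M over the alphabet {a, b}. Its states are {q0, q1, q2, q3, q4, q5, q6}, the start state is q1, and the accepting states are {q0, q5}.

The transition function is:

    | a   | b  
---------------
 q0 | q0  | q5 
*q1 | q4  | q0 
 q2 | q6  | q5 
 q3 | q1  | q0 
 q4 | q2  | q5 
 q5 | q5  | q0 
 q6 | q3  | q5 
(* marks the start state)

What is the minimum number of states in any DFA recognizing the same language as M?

2

P0 = {q0,q5} | {q1,q2,q3,q4,q6}.
No further refinement is possible. Final partition (2 blocks): {q0,q5} | {q1,q2,q3,q4,q6}.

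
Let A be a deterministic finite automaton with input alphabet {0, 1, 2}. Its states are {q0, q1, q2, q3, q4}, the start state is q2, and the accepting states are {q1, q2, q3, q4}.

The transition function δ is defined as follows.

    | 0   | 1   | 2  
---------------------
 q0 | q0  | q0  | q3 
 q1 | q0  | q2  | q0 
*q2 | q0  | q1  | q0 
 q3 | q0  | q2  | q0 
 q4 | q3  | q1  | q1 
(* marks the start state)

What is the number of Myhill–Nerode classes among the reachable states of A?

2

First remove the unreachable states {q4}; 4 states remain.
Start with accepting vs non-accepting: {q1,q2,q3} | {q0}.
Stable partition: {q1,q2,q3} | {q0} — 2 equivalence classes.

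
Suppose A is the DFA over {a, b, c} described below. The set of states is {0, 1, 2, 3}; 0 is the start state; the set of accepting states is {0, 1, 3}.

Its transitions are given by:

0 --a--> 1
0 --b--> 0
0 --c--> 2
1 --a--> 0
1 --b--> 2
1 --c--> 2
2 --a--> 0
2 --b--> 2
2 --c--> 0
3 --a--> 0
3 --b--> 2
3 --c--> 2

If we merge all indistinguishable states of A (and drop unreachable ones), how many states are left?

Reachable states from the start: {0,1,2}. Unreachable: {3} — drop them.
Initial partition by acceptance: {0,1} | {2}.
Split {0,1} by δ(·,b) → {0} and {1}.
The partition is now stable with 3 blocks: {0} | {2} | {1}.

3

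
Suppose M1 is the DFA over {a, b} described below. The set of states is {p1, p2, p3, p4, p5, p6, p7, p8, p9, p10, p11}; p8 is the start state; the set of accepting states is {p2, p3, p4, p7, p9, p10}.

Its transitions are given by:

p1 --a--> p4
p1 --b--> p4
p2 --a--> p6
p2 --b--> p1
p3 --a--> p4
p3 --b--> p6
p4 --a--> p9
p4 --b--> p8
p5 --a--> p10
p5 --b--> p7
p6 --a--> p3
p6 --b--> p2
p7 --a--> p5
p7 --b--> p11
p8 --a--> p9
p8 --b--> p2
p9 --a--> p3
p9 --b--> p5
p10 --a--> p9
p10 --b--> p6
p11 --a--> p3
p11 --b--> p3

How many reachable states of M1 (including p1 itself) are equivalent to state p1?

2

Every state is reachable, so we keep all 11.
Start with accepting vs non-accepting: {p2,p3,p4,p7,p9,p10} | {p1,p5,p6,p8,p11}.
On input a, block {p2,p3,p4,p7,p9,p10} splits into {p3,p4,p9,p10} and {p2,p7}.
Split {p1,p5,p6,p8,p11} by δ(·,b) → {p5,p6,p8} and {p1,p11}.
No further refinement is possible. Final partition (4 blocks): {p3,p4,p9,p10} | {p5,p6,p8} | {p2,p7} | {p1,p11}.
State p1 belongs to the block {p1,p11}, which has 2 states.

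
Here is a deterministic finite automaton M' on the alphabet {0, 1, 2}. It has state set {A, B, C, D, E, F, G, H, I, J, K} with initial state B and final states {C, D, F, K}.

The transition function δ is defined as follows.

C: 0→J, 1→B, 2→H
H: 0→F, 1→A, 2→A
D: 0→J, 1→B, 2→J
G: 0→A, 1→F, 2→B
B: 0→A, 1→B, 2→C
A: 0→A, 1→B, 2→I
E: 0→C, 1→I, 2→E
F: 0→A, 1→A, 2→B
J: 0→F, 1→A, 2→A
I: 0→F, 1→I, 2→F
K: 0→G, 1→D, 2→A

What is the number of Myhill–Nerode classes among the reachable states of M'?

6

States {D,E,G,K} cannot be reached from the start state, so discard them.
Initial partition by acceptance: {C,F} | {A,B,H,I,J}.
On input 0, block {A,B,H,I,J} splits into {H,I,J} and {A,B}.
Refine {C,F} on symbol 0: members go to different blocks, giving {C} and {F}.
Refine {H,I,J} on symbol 1: members go to different blocks, giving {H,J} and {I}.
Split {A,B} by δ(·,2) → {A} and {B}.
Stable partition: {C} | {H,J} | {A} | {F} | {I} | {B} — 6 equivalence classes.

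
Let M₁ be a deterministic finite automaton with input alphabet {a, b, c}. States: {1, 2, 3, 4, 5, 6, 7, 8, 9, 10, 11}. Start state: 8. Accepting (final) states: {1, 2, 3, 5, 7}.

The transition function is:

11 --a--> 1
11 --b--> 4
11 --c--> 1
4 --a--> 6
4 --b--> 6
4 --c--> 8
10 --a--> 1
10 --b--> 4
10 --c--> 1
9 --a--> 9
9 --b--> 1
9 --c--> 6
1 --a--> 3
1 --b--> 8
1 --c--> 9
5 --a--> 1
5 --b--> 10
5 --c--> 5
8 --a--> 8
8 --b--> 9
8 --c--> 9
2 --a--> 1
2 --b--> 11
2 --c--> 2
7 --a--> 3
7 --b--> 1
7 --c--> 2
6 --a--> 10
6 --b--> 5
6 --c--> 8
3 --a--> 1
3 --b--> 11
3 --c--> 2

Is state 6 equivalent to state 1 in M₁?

Reachable states from the start: {1,2,3,4,5,6,8,9,10,11}. Unreachable: {7} — drop them.
Initial partition by acceptance: {1,2,3,5} | {4,6,8,9,10,11}.
On input c, block {1,2,3,5} splits into {2,3,5} and {1}.
Split {4,6,8,9,10,11} by δ(·,a) → {4,6,8,9} and {10,11}.
On input a, block {4,6,8,9} splits into {4,8,9} and {6}.
On input a, block {4,8,9} splits into {8,9} and {4}.
On input b, block {8,9} splits into {8} and {9}.
No further refinement is possible. Final partition (7 blocks): {2,3,5} | {8} | {1} | {10,11} | {6} | {4} | {9}.
6 and 1 end up in different blocks, so they are distinguishable. For instance, the string 'ε' is accepted from only 1.

No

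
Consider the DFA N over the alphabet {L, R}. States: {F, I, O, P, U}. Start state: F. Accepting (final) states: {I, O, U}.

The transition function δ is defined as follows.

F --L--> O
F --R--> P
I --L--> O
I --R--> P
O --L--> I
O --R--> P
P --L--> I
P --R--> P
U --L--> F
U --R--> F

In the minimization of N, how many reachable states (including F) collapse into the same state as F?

2

States {U} cannot be reached from the start state, so discard them.
Initial partition by acceptance: {I,O} | {F,P}.
No further refinement is possible. Final partition (2 blocks): {I,O} | {F,P}.
State F belongs to the block {F,P}, which has 2 states.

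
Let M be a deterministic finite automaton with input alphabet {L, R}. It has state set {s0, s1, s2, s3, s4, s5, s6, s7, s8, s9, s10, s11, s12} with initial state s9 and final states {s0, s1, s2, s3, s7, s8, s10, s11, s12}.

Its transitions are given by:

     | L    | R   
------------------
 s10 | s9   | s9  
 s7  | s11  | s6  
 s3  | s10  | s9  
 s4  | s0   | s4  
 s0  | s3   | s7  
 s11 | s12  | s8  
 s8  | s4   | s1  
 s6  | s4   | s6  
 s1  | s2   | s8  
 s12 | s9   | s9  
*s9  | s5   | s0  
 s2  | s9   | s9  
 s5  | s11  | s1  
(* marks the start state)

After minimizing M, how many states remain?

Every state is reachable, so we keep all 13.
P0 = {s0,s1,s2,s3,s7,s8,s10,s11,s12} | {s4,s5,s6,s9}.
On input L, block {s0,s1,s2,s3,s7,s8,s10,s11,s12} splits into {s0,s1,s3,s7,s11} and {s2,s8,s10,s12}.
On input L, block {s0,s1,s3,s7,s11} splits into {s1,s3,s11} and {s0,s7}.
Split {s1,s3,s11} by δ(·,R) → {s1,s11} and {s3}.
Split {s4,s5,s6,s9} by δ(·,L) → {s6,s9} and {s4} and {s5}.
Split {s6,s9} by δ(·,L) → {s6} and {s9}.
On input L, block {s2,s8,s10,s12} splits into {s2,s10,s12} and {s8}.
Refine {s0,s7} on symbol L: members go to different blocks, giving {s0} and {s7}.
No further refinement is possible. Final partition (10 blocks): {s1,s11} | {s6} | {s2,s10,s12} | {s0} | {s3} | {s4} | {s5} | {s9} | {s8} | {s7}.

10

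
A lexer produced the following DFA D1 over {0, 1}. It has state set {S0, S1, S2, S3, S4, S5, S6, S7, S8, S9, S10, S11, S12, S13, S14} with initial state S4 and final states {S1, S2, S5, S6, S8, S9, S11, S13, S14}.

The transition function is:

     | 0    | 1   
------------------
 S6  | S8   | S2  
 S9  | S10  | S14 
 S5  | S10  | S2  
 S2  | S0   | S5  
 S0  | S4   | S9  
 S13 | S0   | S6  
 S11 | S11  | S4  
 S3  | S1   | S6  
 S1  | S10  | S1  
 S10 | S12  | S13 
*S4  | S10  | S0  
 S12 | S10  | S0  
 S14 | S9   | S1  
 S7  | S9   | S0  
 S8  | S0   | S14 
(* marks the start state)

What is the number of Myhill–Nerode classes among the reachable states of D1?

First remove the unreachable states {S3,S7,S11}; 12 states remain.
P0 = {S1,S2,S5,S6,S8,S9,S13,S14} | {S0,S4,S10,S12}.
Refine {S1,S2,S5,S6,S8,S9,S13,S14} on symbol 0: members go to different blocks, giving {S1,S2,S5,S8,S9,S13} and {S6,S14}.
On input 1, block {S1,S2,S5,S8,S9,S13} splits into {S1,S2,S5} and {S8,S9,S13}.
Refine {S0,S4,S10,S12} on symbol 1: members go to different blocks, giving {S0,S10} and {S4,S12}.
No further refinement is possible. Final partition (5 blocks): {S1,S2,S5} | {S0,S10} | {S6,S14} | {S8,S9,S13} | {S4,S12}.

5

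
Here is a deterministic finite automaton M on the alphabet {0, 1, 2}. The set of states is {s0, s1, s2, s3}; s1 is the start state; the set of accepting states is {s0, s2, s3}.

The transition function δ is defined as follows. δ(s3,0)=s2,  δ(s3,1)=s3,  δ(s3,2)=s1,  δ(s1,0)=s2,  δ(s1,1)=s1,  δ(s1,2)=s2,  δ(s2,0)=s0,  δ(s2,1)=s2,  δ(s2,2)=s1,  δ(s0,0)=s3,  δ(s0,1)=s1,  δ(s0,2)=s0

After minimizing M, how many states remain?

4

All states are reachable from the start state.
Initial partition by acceptance: {s0,s2,s3} | {s1}.
Split {s0,s2,s3} by δ(·,1) → {s2,s3} and {s0}.
On input 0, block {s2,s3} splits into {s2} and {s3}.
Stable partition: {s2} | {s1} | {s0} | {s3} — 4 equivalence classes.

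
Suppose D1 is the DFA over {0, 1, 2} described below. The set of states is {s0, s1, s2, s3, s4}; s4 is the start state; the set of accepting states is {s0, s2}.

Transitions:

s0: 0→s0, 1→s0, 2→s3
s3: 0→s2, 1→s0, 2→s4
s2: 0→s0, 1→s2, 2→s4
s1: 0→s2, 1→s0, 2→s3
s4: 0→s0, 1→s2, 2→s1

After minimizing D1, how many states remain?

2

All states are reachable from the start state.
Initial partition by acceptance: {s0,s2} | {s1,s3,s4}.
No further refinement is possible. Final partition (2 blocks): {s0,s2} | {s1,s3,s4}.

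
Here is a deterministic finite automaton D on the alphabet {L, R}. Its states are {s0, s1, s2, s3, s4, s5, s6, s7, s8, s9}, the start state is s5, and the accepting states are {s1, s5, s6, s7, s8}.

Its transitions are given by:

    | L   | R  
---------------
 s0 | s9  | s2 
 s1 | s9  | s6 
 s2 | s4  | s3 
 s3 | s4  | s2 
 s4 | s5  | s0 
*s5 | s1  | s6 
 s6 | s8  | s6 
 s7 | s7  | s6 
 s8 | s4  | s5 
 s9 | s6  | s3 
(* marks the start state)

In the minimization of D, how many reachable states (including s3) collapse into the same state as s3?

3

Reachable states from the start: {s0,s1,s2,s3,s4,s5,s6,s8,s9}. Unreachable: {s7} — drop them.
P0 = {s1,s5,s6,s8} | {s0,s2,s3,s4,s9}.
Refine {s1,s5,s6,s8} on symbol L: members go to different blocks, giving {s1,s8} and {s5,s6}.
Split {s0,s2,s3,s4,s9} by δ(·,L) → {s0,s2,s3} and {s4,s9}.
No further refinement is possible. Final partition (4 blocks): {s1,s8} | {s0,s2,s3} | {s5,s6} | {s4,s9}.
State s3 belongs to the block {s0,s2,s3}, which has 3 states.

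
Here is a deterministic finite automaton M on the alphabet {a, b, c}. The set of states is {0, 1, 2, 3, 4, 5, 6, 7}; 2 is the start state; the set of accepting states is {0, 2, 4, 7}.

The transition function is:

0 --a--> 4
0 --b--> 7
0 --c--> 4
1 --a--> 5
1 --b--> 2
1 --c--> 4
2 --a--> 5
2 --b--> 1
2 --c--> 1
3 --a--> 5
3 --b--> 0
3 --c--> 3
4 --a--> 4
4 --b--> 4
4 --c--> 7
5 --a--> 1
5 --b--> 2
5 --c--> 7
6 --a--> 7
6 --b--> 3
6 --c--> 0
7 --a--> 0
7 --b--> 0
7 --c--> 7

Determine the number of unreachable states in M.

2

BFS from 2 reaches {0, 1, 2, 4, 5, 7}; the 2 state(s) 3, 6 are never visited.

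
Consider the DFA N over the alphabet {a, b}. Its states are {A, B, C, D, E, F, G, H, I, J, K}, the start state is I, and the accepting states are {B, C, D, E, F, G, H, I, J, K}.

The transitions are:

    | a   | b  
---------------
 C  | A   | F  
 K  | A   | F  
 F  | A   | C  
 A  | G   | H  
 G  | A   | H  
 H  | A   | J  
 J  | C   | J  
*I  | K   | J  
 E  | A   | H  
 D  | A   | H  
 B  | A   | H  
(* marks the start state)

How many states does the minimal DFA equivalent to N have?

States {B,D,E} cannot be reached from the start state, so discard them.
Start with accepting vs non-accepting: {C,F,G,H,I,J,K} | {A}.
On input a, block {C,F,G,H,I,J,K} splits into {C,F,G,H,K} and {I,J}.
On input b, block {C,F,G,H,K} splits into {C,F,G,K} and {H}.
On input b, block {C,F,G,K} splits into {C,F,K} and {G}.
No further refinement is possible. Final partition (5 blocks): {C,F,K} | {A} | {I,J} | {H} | {G}.

5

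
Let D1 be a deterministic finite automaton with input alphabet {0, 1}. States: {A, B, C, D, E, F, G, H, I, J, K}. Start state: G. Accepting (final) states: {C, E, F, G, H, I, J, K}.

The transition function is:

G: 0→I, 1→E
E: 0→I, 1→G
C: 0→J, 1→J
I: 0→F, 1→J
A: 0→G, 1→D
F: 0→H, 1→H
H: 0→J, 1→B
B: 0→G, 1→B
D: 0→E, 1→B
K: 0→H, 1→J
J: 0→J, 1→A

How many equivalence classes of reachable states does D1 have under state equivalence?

States {C,K} cannot be reached from the start state, so discard them.
Initial partition by acceptance: {E,F,G,H,I,J} | {A,B,D}.
Split {E,F,G,H,I,J} by δ(·,1) → {E,F,G,I} and {H,J}.
Refine {E,F,G,I} on symbol 0: members go to different blocks, giving {E,G,I} and {F}.
Split {E,G,I} by δ(·,0) → {E,G} and {I}.
Stable partition: {E,G} | {A,B,D} | {H,J} | {F} | {I} — 5 equivalence classes.

5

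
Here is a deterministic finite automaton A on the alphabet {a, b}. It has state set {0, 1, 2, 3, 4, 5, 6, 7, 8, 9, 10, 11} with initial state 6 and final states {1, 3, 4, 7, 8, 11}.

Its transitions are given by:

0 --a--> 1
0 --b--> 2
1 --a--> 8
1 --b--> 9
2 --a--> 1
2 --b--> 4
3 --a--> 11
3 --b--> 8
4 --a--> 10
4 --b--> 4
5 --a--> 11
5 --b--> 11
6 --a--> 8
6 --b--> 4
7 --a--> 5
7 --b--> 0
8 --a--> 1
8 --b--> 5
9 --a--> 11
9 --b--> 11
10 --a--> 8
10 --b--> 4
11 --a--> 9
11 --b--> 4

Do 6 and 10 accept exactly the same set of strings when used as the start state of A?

States {0,2,3,7} cannot be reached from the start state, so discard them.
Start with accepting vs non-accepting: {1,4,8,11} | {5,6,9,10}.
On input a, block {1,4,8,11} splits into {1,8} and {4,11}.
Refine {5,6,9,10} on symbol a: members go to different blocks, giving {5,9} and {6,10}.
Refine {4,11} on symbol a: members go to different blocks, giving {4} and {11}.
Stable partition: {1,8} | {5,9} | {4} | {6,10} | {11} — 5 equivalence classes.
6 and 10 lie in the same block of the stable partition, so they are equivalent — no string distinguishes them.

Yes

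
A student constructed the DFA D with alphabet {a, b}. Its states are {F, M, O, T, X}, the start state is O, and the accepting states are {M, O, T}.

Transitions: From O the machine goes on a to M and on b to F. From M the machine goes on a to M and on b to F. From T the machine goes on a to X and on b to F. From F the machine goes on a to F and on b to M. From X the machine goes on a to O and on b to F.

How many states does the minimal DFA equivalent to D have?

2

First remove the unreachable states {T,X}; 3 states remain.
P0 = {M,O} | {F}.
No further refinement is possible. Final partition (2 blocks): {M,O} | {F}.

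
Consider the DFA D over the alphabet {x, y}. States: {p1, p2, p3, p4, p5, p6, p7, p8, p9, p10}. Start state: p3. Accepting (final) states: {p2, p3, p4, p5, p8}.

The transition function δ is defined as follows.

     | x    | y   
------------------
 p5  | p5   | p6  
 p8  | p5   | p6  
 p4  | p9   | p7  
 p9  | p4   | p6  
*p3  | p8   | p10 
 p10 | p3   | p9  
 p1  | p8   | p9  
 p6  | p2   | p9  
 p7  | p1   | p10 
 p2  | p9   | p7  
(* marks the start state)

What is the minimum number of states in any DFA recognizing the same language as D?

7

Every state is reachable, so we keep all 10.
P0 = {p2,p3,p4,p5,p8} | {p1,p6,p7,p9,p10}.
On input x, block {p2,p3,p4,p5,p8} splits into {p3,p5,p8} and {p2,p4}.
On input x, block {p1,p6,p7,p9,p10} splits into {p1,p10} and {p6,p9} and {p7}.
On input y, block {p3,p5,p8} splits into {p5,p8} and {p3}.
Split {p1,p10} by δ(·,x) → {p1} and {p10}.
No further refinement is possible. Final partition (7 blocks): {p5,p8} | {p1} | {p2,p4} | {p6,p9} | {p7} | {p3} | {p10}.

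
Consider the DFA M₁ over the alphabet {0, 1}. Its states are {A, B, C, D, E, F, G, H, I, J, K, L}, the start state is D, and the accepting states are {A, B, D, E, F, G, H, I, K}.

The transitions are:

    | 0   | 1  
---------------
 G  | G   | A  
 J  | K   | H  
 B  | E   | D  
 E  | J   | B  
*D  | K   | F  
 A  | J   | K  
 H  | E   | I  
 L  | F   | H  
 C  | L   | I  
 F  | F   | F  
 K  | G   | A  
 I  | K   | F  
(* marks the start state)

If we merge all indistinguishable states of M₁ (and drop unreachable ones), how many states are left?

Reachable states from the start: {A,B,D,E,F,G,H,I,J,K}. Unreachable: {C,L} — drop them.
P0 = {A,B,D,E,F,G,H,I,K} | {J}.
On input 0, block {A,B,D,E,F,G,H,I,K} splits into {B,D,F,G,H,I,K} and {A,E}.
Split {B,D,F,G,H,I,K} by δ(·,0) → {D,F,G,I,K} and {B,H}.
Split {D,F,G,I,K} by δ(·,1) → {D,F,I} and {G,K}.
On input 0, block {D,F,I} splits into {D,I} and {F}.
On input 1, block {A,E} splits into {A} and {E}.
No further refinement is possible. Final partition (7 blocks): {D,I} | {J} | {A} | {B,H} | {G,K} | {F} | {E}.

7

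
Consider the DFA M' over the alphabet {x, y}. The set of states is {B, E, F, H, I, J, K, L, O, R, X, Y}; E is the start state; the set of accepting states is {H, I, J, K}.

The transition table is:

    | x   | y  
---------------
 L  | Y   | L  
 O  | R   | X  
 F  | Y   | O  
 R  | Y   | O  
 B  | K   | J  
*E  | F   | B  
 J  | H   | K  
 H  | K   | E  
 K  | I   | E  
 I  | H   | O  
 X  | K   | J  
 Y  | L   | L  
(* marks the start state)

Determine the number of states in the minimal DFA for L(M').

6

Every state is reachable, so we keep all 12.
Initial partition by acceptance: {H,I,J,K} | {B,E,F,L,O,R,X,Y}.
Split {H,I,J,K} by δ(·,y) → {H,I,K} and {J}.
On input x, block {B,E,F,L,O,R,X,Y} splits into {E,F,L,O,R,Y} and {B,X}.
Refine {E,F,L,O,R,Y} on symbol y: members go to different blocks, giving {F,L,R,Y} and {E,O}.
Refine {F,L,R,Y} on symbol y: members go to different blocks, giving {F,R} and {L,Y}.
Stable partition: {H,I,K} | {F,R} | {J} | {B,X} | {E,O} | {L,Y} — 6 equivalence classes.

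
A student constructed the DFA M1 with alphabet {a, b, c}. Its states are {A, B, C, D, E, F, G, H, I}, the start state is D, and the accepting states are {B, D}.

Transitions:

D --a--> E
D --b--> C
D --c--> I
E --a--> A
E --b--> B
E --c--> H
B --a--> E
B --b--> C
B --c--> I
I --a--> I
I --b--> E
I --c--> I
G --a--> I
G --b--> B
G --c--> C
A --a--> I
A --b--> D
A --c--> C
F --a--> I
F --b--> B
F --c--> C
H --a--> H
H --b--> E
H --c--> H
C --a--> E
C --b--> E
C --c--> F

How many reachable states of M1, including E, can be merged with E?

First remove the unreachable states {G}; 8 states remain.
P0 = {B,D} | {A,C,E,F,H,I}.
Split {A,C,E,F,H,I} by δ(·,b) → {A,E,F} and {C,H,I}.
Refine {A,E,F} on symbol a: members go to different blocks, giving {A,F} and {E}.
Refine {C,H,I} on symbol a: members go to different blocks, giving {H,I} and {C}.
The partition is now stable with 5 blocks: {B,D} | {A,F} | {H,I} | {E} | {C}.
The equivalence class containing E is {E}, of size 1.

1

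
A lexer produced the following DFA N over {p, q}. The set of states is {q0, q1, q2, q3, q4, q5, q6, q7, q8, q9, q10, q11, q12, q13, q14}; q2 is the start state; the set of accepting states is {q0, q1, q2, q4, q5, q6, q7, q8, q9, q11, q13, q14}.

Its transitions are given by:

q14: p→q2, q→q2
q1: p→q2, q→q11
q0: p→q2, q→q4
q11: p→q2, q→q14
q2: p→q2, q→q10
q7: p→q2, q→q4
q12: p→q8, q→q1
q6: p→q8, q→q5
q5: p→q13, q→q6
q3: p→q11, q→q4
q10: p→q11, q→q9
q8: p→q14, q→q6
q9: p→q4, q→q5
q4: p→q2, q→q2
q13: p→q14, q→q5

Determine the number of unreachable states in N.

5

No path from q2 leads to q0, q1, q3, q7, q12; the other 10 states are all reachable.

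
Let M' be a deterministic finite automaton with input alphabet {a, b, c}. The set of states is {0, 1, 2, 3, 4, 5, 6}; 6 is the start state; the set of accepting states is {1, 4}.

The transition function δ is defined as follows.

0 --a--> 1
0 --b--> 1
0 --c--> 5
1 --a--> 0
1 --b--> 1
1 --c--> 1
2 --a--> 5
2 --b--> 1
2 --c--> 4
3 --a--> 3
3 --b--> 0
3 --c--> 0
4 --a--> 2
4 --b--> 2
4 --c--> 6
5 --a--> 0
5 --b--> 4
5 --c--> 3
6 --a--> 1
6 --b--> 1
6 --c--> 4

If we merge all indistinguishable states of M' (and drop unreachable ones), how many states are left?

Every state is reachable, so we keep all 7.
P0 = {1,4} | {0,2,3,5,6}.
Refine {1,4} on symbol b: members go to different blocks, giving {1} and {4}.
Refine {0,2,3,5,6} on symbol a: members go to different blocks, giving {2,3,5} and {0,6}.
Refine {2,3,5} on symbol a: members go to different blocks, giving {2,3} and {5}.
Refine {2,3} on symbol a: members go to different blocks, giving {2} and {3}.
Split {0,6} by δ(·,c) → {0} and {6}.
No further refinement is possible. Final partition (7 blocks): {1} | {2} | {4} | {0} | {5} | {3} | {6}.

7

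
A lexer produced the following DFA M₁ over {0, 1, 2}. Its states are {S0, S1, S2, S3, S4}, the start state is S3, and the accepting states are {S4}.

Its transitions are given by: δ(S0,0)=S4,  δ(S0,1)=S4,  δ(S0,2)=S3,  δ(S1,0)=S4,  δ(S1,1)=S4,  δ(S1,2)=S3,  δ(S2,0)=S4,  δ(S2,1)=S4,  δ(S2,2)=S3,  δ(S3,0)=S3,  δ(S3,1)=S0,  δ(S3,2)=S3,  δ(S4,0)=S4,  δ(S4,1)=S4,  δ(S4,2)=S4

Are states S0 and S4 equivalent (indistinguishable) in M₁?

Reachable states from the start: {S0,S3,S4}. Unreachable: {S1,S2} — drop them.
Start with accepting vs non-accepting: {S4} | {S0,S3}.
Split {S0,S3} by δ(·,0) → {S0} and {S3}.
No further refinement is possible. Final partition (3 blocks): {S4} | {S0} | {S3}.
S0 and S4 end up in different blocks, so they are distinguishable. For instance, the string 'ε' is accepted from only S4.

No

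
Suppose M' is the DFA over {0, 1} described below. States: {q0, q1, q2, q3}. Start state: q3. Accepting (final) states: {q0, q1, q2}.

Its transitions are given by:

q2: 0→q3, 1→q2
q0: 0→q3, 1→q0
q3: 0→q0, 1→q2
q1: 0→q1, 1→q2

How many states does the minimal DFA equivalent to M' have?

2

States {q1} cannot be reached from the start state, so discard them.
Start with accepting vs non-accepting: {q0,q2} | {q3}.
Stable partition: {q0,q2} | {q3} — 2 equivalence classes.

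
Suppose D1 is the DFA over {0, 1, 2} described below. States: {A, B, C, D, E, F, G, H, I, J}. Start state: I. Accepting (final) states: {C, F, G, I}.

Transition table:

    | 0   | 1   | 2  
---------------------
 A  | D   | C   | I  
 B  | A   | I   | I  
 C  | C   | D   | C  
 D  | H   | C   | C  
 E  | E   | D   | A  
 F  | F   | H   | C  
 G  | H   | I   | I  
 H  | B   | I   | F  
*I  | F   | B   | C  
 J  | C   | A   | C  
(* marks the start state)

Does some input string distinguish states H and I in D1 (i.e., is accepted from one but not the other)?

Yes

First remove the unreachable states {E,G,J}; 7 states remain.
P0 = {C,F,I} | {A,B,D,H}.
No further refinement is possible. Final partition (2 blocks): {C,F,I} | {A,B,D,H}.
H and I end up in different blocks, so they are distinguishable. For instance, the string 'ε' is accepted from only I.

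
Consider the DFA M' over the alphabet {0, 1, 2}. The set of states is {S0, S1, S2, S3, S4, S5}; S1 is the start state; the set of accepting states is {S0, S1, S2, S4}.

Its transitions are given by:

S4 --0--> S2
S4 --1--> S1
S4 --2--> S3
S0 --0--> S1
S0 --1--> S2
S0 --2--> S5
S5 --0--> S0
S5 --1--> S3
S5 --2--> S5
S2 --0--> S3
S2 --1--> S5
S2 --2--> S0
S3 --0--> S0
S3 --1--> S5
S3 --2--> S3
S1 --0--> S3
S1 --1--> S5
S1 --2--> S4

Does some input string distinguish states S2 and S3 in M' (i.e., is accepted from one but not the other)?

Initial partition by acceptance: {S0,S1,S2,S4} | {S3,S5}.
Refine {S0,S1,S2,S4} on symbol 0: members go to different blocks, giving {S0,S4} and {S1,S2}.
The partition is now stable with 3 blocks: {S0,S4} | {S3,S5} | {S1,S2}.
S2 and S3 end up in different blocks, so they are distinguishable. For instance, the string 'ε' is accepted from only S2.

Yes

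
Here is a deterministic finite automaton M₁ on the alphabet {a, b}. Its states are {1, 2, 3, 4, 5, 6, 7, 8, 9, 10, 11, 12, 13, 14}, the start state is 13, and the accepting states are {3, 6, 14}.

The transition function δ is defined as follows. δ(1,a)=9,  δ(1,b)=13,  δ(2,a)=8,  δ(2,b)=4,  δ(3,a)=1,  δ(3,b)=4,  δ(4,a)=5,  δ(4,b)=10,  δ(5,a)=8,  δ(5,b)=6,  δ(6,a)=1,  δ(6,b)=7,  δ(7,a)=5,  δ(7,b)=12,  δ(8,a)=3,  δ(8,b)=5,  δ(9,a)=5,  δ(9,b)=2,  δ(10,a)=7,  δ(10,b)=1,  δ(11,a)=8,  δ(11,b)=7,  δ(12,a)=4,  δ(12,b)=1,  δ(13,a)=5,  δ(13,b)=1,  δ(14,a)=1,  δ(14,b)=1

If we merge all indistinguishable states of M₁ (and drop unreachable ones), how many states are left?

9

Reachable states from the start: {1,2,3,4,5,6,7,8,9,10,12,13}. Unreachable: {11,14} — drop them.
Initial partition by acceptance: {3,6} | {1,2,4,5,7,8,9,10,12,13}.
Refine {1,2,4,5,7,8,9,10,12,13} on symbol a: members go to different blocks, giving {1,2,4,5,7,9,10,12,13} and {8}.
Refine {1,2,4,5,7,9,10,12,13} on symbol a: members go to different blocks, giving {1,4,7,9,10,12,13} and {2,5}.
On input a, block {1,4,7,9,10,12,13} splits into {4,7,9,13} and {1,10,12}.
Split {4,7,9,13} by δ(·,b) → {4,7,13} and {9}.
Refine {2,5} on symbol b: members go to different blocks, giving {2} and {5}.
On input a, block {1,10,12} splits into {10,12} and {1}.
On input b, block {4,7,13} splits into {4,7} and {13}.
The partition is now stable with 9 blocks: {3,6} | {4,7} | {8} | {2} | {10,12} | {9} | {5} | {1} | {13}.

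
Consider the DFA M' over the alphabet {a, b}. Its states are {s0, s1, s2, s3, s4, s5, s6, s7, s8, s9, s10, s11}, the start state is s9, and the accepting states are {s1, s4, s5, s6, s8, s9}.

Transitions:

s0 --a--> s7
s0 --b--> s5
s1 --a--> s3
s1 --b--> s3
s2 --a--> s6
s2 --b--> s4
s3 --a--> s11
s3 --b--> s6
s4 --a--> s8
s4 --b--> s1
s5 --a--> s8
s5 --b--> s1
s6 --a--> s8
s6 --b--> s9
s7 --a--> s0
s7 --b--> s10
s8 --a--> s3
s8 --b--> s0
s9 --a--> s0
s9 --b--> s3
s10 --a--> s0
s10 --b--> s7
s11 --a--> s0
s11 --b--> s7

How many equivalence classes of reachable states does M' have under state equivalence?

States {s2,s4} cannot be reached from the start state, so discard them.
P0 = {s1,s5,s6,s8,s9} | {s0,s3,s7,s10,s11}.
Split {s1,s5,s6,s8,s9} by δ(·,a) → {s1,s8,s9} and {s5,s6}.
On input b, block {s0,s3,s7,s10,s11} splits into {s7,s10,s11} and {s0,s3}.
The partition is now stable with 4 blocks: {s1,s8,s9} | {s7,s10,s11} | {s5,s6} | {s0,s3}.

4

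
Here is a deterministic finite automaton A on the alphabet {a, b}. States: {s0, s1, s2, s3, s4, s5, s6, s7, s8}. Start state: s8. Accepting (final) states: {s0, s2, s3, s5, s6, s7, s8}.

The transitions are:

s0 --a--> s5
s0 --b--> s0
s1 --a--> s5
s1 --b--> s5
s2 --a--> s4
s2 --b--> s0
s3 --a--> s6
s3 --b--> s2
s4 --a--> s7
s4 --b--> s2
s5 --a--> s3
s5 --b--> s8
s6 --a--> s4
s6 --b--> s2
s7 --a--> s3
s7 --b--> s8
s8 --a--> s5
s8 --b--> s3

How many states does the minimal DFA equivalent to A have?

Reachable states from the start: {s0,s2,s3,s4,s5,s6,s7,s8}. Unreachable: {s1} — drop them.
Initial partition by acceptance: {s0,s2,s3,s5,s6,s7,s8} | {s4}.
On input a, block {s0,s2,s3,s5,s6,s7,s8} splits into {s0,s3,s5,s7,s8} and {s2,s6}.
On input a, block {s0,s3,s5,s7,s8} splits into {s0,s5,s7,s8} and {s3}.
Refine {s0,s5,s7,s8} on symbol a: members go to different blocks, giving {s0,s8} and {s5,s7}.
Refine {s0,s8} on symbol b: members go to different blocks, giving {s0} and {s8}.
On input b, block {s2,s6} splits into {s2} and {s6}.
The partition is now stable with 7 blocks: {s0} | {s4} | {s2} | {s3} | {s5,s7} | {s8} | {s6}.

7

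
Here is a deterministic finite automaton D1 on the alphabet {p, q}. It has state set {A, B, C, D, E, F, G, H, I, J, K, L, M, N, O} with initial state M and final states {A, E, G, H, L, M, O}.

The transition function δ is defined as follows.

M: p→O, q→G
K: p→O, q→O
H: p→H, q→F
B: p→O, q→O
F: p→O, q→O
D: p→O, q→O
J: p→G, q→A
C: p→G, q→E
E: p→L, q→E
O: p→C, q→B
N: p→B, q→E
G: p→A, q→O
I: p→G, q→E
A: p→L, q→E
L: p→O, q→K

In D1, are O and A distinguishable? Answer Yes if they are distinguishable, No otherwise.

Yes

Reachable states from the start: {A,B,C,E,G,K,L,M,O}. Unreachable: {D,F,H,I,J,N} — drop them.
P0 = {A,E,G,L,M,O} | {B,C,K}.
Refine {A,E,G,L,M,O} on symbol p: members go to different blocks, giving {A,E,G,L,M} and {O}.
Refine {A,E,G,L,M} on symbol p: members go to different blocks, giving {A,E,G} and {L,M}.
Split {A,E,G} by δ(·,p) → {A,E} and {G}.
On input p, block {B,C,K} splits into {B,K} and {C}.
On input q, block {L,M} splits into {L} and {M}.
The partition is now stable with 7 blocks: {A,E} | {B,K} | {O} | {L} | {G} | {C} | {M}.
O and A end up in different blocks, so they are distinguishable. For instance, the string 'p' is accepted from only A.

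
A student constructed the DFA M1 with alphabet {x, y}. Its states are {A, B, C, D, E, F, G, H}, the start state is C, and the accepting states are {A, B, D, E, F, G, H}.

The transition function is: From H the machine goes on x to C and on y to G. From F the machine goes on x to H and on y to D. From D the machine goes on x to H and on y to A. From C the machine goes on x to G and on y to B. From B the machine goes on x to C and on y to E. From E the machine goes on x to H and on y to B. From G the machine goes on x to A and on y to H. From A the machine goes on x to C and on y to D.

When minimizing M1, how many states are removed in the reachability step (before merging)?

No path from C leads to F; the other 7 states are all reachable.

1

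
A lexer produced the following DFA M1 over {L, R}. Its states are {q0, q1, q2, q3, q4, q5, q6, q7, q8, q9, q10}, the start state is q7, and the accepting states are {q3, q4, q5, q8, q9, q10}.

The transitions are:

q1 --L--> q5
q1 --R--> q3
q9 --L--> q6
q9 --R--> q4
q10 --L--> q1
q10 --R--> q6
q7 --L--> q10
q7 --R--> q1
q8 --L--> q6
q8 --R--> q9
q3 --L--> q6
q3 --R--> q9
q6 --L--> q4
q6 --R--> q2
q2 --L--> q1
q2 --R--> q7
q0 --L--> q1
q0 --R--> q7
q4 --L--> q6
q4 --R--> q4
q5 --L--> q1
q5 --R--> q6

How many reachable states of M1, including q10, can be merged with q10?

2

Reachable states from the start: {q1,q2,q3,q4,q5,q6,q7,q9,q10}. Unreachable: {q0,q8} — drop them.
Initial partition by acceptance: {q3,q4,q5,q9,q10} | {q1,q2,q6,q7}.
Refine {q3,q4,q5,q9,q10} on symbol R: members go to different blocks, giving {q3,q4,q9} and {q5,q10}.
On input L, block {q1,q2,q6,q7} splits into {q1,q7} and {q2} and {q6}.
On input R, block {q1,q7} splits into {q1} and {q7}.
Stable partition: {q3,q4,q9} | {q1} | {q5,q10} | {q2} | {q6} | {q7} — 6 equivalence classes.
The equivalence class containing q10 is {q5,q10}, of size 2.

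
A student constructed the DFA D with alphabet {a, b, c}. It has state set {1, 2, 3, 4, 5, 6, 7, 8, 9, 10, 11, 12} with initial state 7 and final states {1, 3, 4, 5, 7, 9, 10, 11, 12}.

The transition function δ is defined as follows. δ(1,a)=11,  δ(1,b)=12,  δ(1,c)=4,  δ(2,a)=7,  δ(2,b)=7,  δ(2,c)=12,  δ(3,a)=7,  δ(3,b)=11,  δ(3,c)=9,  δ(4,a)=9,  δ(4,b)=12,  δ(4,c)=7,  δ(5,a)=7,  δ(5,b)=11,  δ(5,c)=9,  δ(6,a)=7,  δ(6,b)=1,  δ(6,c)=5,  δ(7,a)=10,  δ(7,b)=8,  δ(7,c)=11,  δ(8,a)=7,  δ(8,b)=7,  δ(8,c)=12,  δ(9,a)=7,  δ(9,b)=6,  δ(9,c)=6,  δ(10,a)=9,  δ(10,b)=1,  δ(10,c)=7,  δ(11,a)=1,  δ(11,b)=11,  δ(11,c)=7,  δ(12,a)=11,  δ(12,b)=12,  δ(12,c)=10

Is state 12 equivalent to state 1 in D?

Yes

Reachable states from the start: {1,4,5,6,7,8,9,10,11,12}. Unreachable: {2,3} — drop them.
Start with accepting vs non-accepting: {1,4,5,7,9,10,11,12} | {6,8}.
On input b, block {1,4,5,7,9,10,11,12} splits into {1,4,5,10,11,12} and {7,9}.
Refine {1,4,5,10,11,12} on symbol a: members go to different blocks, giving {1,11,12} and {4,5,10}.
Refine {1,11,12} on symbol c: members go to different blocks, giving {1,12} and {11}.
On input b, block {6,8} splits into {6} and {8}.
Refine {7,9} on symbol a: members go to different blocks, giving {7} and {9}.
Refine {4,5,10} on symbol a: members go to different blocks, giving {4,10} and {5}.
The partition is now stable with 8 blocks: {1,12} | {6} | {7} | {4,10} | {11} | {8} | {9} | {5}.
12 and 1 lie in the same block of the stable partition, so they are equivalent — no string distinguishes them.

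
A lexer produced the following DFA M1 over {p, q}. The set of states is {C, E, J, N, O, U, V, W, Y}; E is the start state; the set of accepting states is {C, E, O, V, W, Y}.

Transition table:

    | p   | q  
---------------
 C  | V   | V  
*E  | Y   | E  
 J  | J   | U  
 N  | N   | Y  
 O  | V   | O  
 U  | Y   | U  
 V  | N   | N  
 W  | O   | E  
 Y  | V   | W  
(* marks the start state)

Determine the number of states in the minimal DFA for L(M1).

6

States {C,J,U} cannot be reached from the start state, so discard them.
P0 = {E,O,V,W,Y} | {N}.
Split {E,O,V,W,Y} by δ(·,p) → {E,O,W,Y} and {V}.
On input p, block {E,O,W,Y} splits into {E,W} and {O,Y}.
On input q, block {O,Y} splits into {O} and {Y}.
Split {E,W} by δ(·,p) → {E} and {W}.
No further refinement is possible. Final partition (6 blocks): {E} | {N} | {V} | {O} | {Y} | {W}.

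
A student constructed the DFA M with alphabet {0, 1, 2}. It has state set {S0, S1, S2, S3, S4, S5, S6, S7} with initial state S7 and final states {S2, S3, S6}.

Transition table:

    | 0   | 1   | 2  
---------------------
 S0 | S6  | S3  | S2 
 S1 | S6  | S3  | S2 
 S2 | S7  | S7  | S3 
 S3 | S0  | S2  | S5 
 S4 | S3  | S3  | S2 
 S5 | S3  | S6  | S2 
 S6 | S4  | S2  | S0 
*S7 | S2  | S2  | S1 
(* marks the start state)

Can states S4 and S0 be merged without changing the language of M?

Yes

All states are reachable from the start state.
Initial partition by acceptance: {S2,S3,S6} | {S0,S1,S4,S5,S7}.
Refine {S2,S3,S6} on symbol 1: members go to different blocks, giving {S3,S6} and {S2}.
On input 0, block {S0,S1,S4,S5,S7} splits into {S0,S1,S4,S5} and {S7}.
Stable partition: {S3,S6} | {S0,S1,S4,S5} | {S2} | {S7} — 4 equivalence classes.
S4 and S0 lie in the same block of the stable partition, so they are equivalent — no string distinguishes them.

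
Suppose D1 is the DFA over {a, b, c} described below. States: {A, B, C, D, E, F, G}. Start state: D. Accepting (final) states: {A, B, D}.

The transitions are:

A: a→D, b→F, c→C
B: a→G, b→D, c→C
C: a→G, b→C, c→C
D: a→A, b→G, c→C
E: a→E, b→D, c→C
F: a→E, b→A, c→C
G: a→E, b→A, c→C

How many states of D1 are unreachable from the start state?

1

BFS from D reaches {A, C, D, E, F, G}; the 1 state(s) B are never visited.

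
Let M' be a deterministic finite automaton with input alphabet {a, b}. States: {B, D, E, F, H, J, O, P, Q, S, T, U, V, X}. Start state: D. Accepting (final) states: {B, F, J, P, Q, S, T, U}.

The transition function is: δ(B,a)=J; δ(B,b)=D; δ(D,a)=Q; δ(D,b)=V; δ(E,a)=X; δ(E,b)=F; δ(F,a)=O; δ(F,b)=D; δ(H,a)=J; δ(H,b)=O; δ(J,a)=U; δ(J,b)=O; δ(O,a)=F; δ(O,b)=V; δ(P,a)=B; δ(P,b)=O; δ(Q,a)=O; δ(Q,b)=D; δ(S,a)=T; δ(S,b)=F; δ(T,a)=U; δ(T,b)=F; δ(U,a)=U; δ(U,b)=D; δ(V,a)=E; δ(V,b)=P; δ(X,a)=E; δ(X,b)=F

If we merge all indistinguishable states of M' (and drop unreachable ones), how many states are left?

States {H,S,T} cannot be reached from the start state, so discard them.
Initial partition by acceptance: {B,F,J,P,Q,U} | {D,E,O,V,X}.
Refine {B,F,J,P,Q,U} on symbol a: members go to different blocks, giving {B,J,P,U} and {F,Q}.
Refine {D,E,O,V,X} on symbol a: members go to different blocks, giving {E,V,X} and {D,O}.
Refine {E,V,X} on symbol b: members go to different blocks, giving {E,X} and {V}.
Stable partition: {B,J,P,U} | {E,X} | {F,Q} | {D,O} | {V} — 5 equivalence classes.

5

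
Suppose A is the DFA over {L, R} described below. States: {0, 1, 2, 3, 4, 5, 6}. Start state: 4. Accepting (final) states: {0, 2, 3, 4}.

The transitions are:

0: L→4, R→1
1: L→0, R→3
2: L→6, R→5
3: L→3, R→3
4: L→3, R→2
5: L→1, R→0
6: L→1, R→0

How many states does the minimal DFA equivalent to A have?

Initial partition by acceptance: {0,2,3,4} | {1,5,6}.
Refine {0,2,3,4} on symbol L: members go to different blocks, giving {0,3,4} and {2}.
On input R, block {0,3,4} splits into {0} and {3} and {4}.
Split {1,5,6} by δ(·,L) → {5,6} and {1}.
No further refinement is possible. Final partition (6 blocks): {0} | {5,6} | {2} | {3} | {4} | {1}.

6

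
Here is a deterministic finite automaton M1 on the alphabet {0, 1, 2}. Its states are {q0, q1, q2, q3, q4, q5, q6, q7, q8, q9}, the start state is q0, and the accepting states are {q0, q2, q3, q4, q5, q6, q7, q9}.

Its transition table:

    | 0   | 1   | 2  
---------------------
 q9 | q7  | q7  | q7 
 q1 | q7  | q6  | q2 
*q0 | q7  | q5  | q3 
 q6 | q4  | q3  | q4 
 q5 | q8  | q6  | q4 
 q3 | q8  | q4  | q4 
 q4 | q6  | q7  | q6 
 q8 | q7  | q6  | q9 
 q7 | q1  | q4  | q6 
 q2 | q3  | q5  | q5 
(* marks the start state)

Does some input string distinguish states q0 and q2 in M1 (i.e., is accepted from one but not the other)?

All states are reachable from the start state.
P0 = {q0,q2,q3,q4,q5,q6,q7,q9} | {q1,q8}.
Refine {q0,q2,q3,q4,q5,q6,q7,q9} on symbol 0: members go to different blocks, giving {q0,q2,q4,q6,q9} and {q3,q5,q7}.
Refine {q0,q2,q4,q6,q9} on symbol 0: members go to different blocks, giving {q0,q2,q9} and {q4,q6}.
The partition is now stable with 4 blocks: {q0,q2,q9} | {q1,q8} | {q3,q5,q7} | {q4,q6}.
q0 and q2 lie in the same block of the stable partition, so they are equivalent — no string distinguishes them.

No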